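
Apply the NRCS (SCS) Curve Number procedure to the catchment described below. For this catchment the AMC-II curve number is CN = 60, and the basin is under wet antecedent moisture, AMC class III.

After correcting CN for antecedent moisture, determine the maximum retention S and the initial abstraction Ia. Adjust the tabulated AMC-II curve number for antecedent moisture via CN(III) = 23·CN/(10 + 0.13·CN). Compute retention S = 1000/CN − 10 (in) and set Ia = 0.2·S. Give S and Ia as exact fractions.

S = 200/69 in ≈ 2.899 in; Ia = 40/69 in ≈ 0.580 in

Adjust CN=60 to AMC III: 23·60/(10 + 0.13·60) → 1380 ÷ (89/5) = 6900/89 ≈ 77.528
S = 1000/(6900/89) − 10 = 200/69 in ≈ 2.899 in
Ia = 0.2S: 0.2·2.899 = 0.580 in (exactly 40/69)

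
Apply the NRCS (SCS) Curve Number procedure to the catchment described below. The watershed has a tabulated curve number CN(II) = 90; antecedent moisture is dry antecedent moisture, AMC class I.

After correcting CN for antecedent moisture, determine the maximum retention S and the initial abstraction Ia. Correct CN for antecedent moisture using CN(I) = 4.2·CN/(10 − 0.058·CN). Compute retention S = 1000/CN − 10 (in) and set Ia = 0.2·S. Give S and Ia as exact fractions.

S = 500/189 in ≈ 2.646 in; Ia = 100/189 in ≈ 0.529 in

Dry (AMC I): CN(I) = 4.2·90/(10 − 0.058·90) = 378/(239/50) = 18900/239 ≈ 79.079
Retention S: 1000/CN − 10 with CN=79.079 → S = 500/189 ≈ 2.646 in
Ia = 0.2S: 0.2·2.646 = 0.529 in (exactly 100/189)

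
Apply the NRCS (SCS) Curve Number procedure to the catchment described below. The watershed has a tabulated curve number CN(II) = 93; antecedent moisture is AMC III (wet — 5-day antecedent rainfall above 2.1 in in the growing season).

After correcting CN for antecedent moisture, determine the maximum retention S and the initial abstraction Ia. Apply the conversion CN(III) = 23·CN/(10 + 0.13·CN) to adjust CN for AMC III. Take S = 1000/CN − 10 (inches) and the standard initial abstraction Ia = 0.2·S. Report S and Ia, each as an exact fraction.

Adjust CN=93 to AMC III: 23·93/(10 + 0.13·93) → 2139 ÷ (2209/100) = 213900/2209 ≈ 96.831
S = 1000/(213900/2209) − 10 = 700/2139 in ≈ 0.327 in
Initial abstraction Ia = S/5 = (700/2139)/5 = 140/2139 ≈ 0.065 in

S = 700/2139 in ≈ 0.327 in; Ia = 140/2139 in ≈ 0.065 in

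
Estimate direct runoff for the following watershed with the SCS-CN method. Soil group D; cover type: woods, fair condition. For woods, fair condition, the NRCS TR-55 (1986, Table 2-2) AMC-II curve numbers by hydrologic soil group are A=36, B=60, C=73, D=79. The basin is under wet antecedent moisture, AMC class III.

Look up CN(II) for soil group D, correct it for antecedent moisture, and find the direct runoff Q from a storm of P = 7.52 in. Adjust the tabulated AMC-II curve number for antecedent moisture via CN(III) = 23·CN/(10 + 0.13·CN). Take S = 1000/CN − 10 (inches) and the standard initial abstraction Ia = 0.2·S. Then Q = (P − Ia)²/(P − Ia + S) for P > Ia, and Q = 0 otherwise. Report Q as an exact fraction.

NRCS table: woods, fair condition, soil group D → CN(II) = 79
Wet (AMC III): CN(III) = 23·79/(10 + 0.13·79) = 1817/(2027/100) = 181700/2027 ≈ 89.640
Max retention: S = 1000/(181700/2027) − 10 = 2100/1817 in (≈ 1.156 in)
Ia = 0.2S: 0.2·1.156 = 0.231 in (exactly 420/1817)
P − Ia = 7.520 − 0.231 = 331096/45425 ≈ 7.289 in (> 0, runoff occurs)
Runoff Q = (P−Ia)²/(P−Ia+S) = (7.289)²/(7.289+1.156) = 27406140304/4356212075 ≈ 6.291 in

Q = 27406140304/4356212075 in ≈ 6.291 in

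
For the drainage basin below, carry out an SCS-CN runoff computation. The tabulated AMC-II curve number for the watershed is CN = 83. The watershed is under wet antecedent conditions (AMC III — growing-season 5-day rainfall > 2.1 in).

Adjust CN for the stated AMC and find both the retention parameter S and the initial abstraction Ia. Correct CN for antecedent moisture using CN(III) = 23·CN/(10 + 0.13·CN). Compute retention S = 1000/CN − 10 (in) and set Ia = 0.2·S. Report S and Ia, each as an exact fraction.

Wet (AMC III): CN(III) = 23·83/(10 + 0.13·83) = 1909/(2079/100) = 190900/2079 ≈ 91.823
S = 1000/(190900/2079) − 10 = 1700/1909 in ≈ 0.891 in
Ia = 0.2·(1700/1909) = 340/1909 in ≈ 0.178 in

S = 1700/1909 in ≈ 0.891 in; Ia = 340/1909 in ≈ 0.178 in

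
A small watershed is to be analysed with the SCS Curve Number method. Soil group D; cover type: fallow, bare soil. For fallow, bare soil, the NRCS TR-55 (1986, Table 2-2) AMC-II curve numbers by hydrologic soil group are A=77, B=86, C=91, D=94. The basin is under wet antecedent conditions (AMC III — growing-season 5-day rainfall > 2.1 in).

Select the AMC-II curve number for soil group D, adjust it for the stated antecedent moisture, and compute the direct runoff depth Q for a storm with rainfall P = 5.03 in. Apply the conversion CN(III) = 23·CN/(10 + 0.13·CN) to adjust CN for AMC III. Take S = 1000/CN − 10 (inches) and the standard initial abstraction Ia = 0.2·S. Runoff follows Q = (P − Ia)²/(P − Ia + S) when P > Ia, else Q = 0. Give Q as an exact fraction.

Q = 289167534049/61373018300 in ≈ 4.712 in

NRCS table: fallow, bare soil, soil group D → CN(II) = 94
CN(III) from CN(II)=94: (23·94)/(10 + 0.13·94) = 108100/1111 ≈ 97.300
S = 1000/(108100/1111) − 10 = 300/1081 in ≈ 0.278 in
Ia = 0.2S: 0.2·0.278 = 0.056 in (exactly 60/1081)
P − Ia = 5.030 − 0.056 = 537743/108100 ≈ 4.974 in (> 0, runoff occurs)
Runoff Q = (P−Ia)²/(P−Ia+S) = (4.974)²/(4.974+0.278) = 289167534049/61373018300 ≈ 4.712 in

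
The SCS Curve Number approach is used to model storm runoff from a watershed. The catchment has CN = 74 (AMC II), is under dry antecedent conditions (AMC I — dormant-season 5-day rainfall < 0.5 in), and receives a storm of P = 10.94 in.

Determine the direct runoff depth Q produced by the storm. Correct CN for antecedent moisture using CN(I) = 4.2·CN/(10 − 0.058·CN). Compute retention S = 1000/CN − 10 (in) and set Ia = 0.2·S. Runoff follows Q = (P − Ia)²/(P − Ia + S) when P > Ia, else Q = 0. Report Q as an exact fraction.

Adjust CN=74 to AMC I: 4.2·74/(10 − 0.058·74) → (1554/5) ÷ (1427/250) = 77700/1427 ≈ 54.450
Retention S: 1000/CN − 10 with CN=54.450 → S = 6500/777 ≈ 8.366 in
Initial abstraction Ia = S/5 = (6500/777)/5 = 1300/777 ≈ 1.673 in
Since P=10.940 > Ia=1.673: effective rainfall P−Ia = 360019/38850 in
Q = (360019/38850)²/((360019/38850) + 6500/777) = (129613680361/1509322500)/(685019/38850) = 129613680361/26612988150 in ≈ 4.870 in

Q = 129613680361/26612988150 in ≈ 4.870 in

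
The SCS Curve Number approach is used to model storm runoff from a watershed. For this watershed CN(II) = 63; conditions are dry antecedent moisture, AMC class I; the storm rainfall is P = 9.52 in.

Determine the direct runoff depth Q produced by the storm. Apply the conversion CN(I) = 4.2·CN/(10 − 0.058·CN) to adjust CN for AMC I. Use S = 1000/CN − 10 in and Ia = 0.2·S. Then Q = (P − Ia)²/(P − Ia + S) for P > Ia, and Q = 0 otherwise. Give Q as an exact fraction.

CN(I) from CN(II)=63: (4.2·63)/(10 − 0.058·63) = 132300/3173 ≈ 41.696
Retention S: 1000/CN − 10 with CN=41.696 → S = 18500/1323 ≈ 13.983 in
Ia = 0.2·(18500/1323) = 3700/1323 in ≈ 2.797 in
Since P=9.520 > Ia=2.797: effective rainfall P−Ia = 222374/33075 in
Runoff Q = (P−Ia)²/(P−Ia+S) = (6.723)²/(6.723+13.983) = 24725097938/11326103775 ≈ 2.183 in

Q = 24725097938/11326103775 in ≈ 2.183 in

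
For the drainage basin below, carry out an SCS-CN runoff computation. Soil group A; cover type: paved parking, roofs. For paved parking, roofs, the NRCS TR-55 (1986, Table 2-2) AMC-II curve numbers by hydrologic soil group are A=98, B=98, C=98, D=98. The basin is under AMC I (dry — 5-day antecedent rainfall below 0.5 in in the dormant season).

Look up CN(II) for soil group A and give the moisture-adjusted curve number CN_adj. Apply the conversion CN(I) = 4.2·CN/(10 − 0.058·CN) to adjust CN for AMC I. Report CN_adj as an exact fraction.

NRCS table: paved parking, roofs, soil group A → CN(II) = 98
CN(I) from CN(II)=98: (4.2·98)/(10 − 0.058·98) = 102900/1079 ≈ 95.366

CN_adj = 102900/1079 ≈ 95.366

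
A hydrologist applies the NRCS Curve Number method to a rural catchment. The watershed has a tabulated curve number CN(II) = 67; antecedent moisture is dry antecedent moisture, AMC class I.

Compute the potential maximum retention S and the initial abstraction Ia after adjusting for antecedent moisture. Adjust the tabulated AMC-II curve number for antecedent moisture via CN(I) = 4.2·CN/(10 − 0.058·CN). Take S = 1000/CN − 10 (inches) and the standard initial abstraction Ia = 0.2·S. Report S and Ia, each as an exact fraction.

S = 5500/469 in ≈ 11.727 in; Ia = 1100/469 in ≈ 2.345 in

Adjust CN=67 to AMC I: 4.2·67/(10 − 0.058·67) → (1407/5) ÷ (3057/500) = 46900/1019 ≈ 46.026
S = 1000/(46900/1019) − 10 = 5500/469 in ≈ 11.727 in
Ia = 0.2S: 0.2·11.727 = 2.345 in (exactly 1100/469)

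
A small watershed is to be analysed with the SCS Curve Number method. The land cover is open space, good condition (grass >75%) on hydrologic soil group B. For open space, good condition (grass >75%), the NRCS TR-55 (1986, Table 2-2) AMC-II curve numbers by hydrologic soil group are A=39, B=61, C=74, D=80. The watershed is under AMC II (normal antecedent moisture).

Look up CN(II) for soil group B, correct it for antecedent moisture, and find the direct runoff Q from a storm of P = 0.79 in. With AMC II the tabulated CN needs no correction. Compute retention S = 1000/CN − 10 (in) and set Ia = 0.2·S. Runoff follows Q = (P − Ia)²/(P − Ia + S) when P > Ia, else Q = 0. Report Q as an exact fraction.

NRCS table: open space, good condition (grass >75%), soil group B → CN(II) = 61
AMC II — tabulated CN = 61 applies directly.
Retention S: 1000/CN − 10 with CN=61.000 → S = 390/61 ≈ 6.393 in
Ia = 0.2S: 0.2·6.393 = 1.279 in (exactly 78/61)
P = 0.790 ≤ Ia = 1.279 in: entire storm abstracted, Q = 0.

Q = 0 in ≈ 0.000 in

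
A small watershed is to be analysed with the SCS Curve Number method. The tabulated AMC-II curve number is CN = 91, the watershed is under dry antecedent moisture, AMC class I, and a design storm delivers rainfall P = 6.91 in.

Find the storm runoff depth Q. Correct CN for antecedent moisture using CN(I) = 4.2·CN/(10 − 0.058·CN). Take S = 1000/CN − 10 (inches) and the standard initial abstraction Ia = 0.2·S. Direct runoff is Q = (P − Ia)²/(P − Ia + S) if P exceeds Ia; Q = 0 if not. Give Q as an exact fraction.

Dry (AMC I): CN(I) = 4.2·91/(10 − 0.058·91) = (1911/5)/(2361/500) = 63700/787 ≈ 80.940
Retention S: 1000/CN − 10 with CN=80.940 → S = 1500/637 ≈ 2.355 in
Ia = 0.2S: 0.2·2.355 = 0.471 in (exactly 300/637)
Excess rainfall: 6.910 − 0.471 = 6.439 in; P > Ia so Q > 0
Q: (410167/63700)² ÷ (560167/63700) = 168236967889/35682637900 in (≈ 4.715 in)

Q = 168236967889/35682637900 in ≈ 4.715 in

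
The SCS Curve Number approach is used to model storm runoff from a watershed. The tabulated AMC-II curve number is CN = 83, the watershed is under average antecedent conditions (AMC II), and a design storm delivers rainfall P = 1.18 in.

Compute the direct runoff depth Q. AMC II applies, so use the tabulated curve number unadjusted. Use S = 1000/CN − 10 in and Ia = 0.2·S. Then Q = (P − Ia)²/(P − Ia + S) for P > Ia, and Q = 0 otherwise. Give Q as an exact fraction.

Q = 10220809/48542550 in ≈ 0.211 in

Average conditions: CN = 83 (no AMC adjustment).
S = 1000/83 − 10 = 170/83 in ≈ 2.048 in
Initial abstraction Ia = S/5 = (170/83)/5 = 34/83 ≈ 0.410 in
P − Ia = 1.180 − 0.410 = 3197/4150 ≈ 0.770 in (> 0, runoff occurs)
Runoff Q = (P−Ia)²/(P−Ia+S) = (0.770)²/(0.770+2.048) = 10220809/48542550 ≈ 0.211 in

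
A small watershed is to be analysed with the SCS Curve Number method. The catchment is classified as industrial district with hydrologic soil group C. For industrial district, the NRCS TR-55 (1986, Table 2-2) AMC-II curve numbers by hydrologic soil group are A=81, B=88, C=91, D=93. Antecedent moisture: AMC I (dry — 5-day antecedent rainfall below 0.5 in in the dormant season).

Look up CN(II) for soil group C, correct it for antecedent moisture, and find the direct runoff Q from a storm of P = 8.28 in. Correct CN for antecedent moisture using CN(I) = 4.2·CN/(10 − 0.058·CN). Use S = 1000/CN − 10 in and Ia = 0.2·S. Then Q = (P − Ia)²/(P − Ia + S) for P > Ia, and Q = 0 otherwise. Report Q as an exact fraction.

NRCS table: industrial district, soil group C → CN(II) = 91
Dry (AMC I): CN(I) = 4.2·91/(10 − 0.058·91) = (1911/5)/(2361/500) = 63700/787 ≈ 80.940
Max retention: S = 1000/(63700/787) − 10 = 1500/637 in (≈ 2.355 in)
Ia = 0.2S: 0.2·2.355 = 0.471 in (exactly 300/637)
Since P=8.280 > Ia=0.471: effective rainfall P−Ia = 124359/15925 in
Runoff Q = (P−Ia)²/(P−Ia+S) = (7.809)²/(7.809+2.355) = 5155053627/859201525 ≈ 6.000 in

Q = 5155053627/859201525 in ≈ 6.000 in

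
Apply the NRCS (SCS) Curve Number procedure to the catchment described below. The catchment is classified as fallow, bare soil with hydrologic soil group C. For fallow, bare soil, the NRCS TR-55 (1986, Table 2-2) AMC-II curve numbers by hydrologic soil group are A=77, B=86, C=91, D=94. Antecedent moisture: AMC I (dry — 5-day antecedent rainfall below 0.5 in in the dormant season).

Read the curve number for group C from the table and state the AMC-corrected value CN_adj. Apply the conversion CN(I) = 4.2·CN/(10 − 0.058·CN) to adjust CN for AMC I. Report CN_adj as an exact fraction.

CN_adj = 63700/787 ≈ 80.940

NRCS table: fallow, bare soil, soil group C → CN(II) = 91
Dry (AMC I): CN(I) = 4.2·91/(10 − 0.058·91) = (1911/5)/(2361/500) = 63700/787 ≈ 80.940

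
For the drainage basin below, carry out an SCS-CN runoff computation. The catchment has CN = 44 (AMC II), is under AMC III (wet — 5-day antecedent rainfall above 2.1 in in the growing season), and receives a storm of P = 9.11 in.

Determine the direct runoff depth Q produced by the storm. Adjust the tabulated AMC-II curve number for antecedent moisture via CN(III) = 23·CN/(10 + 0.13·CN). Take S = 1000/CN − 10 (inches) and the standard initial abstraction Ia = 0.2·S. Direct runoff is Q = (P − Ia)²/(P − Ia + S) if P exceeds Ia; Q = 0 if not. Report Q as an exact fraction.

Adjust CN=44 to AMC III: 23·44/(10 + 0.13·44) → 1012 ÷ (393/25) = 25300/393 ≈ 64.377
S = 1000/(25300/393) − 10 = 1400/253 in ≈ 5.534 in
Initial abstraction Ia = S/5 = (1400/253)/5 = 280/253 ≈ 1.107 in
P − Ia = 9.110 − 1.107 = 202483/25300 ≈ 8.003 in (> 0, runoff occurs)
Q = (202483/25300)²/((202483/25300) + 1400/253) = (40999365289/640090000)/(342483/25300) = 40999365289/8664819900 in ≈ 4.732 in

Q = 40999365289/8664819900 in ≈ 4.732 in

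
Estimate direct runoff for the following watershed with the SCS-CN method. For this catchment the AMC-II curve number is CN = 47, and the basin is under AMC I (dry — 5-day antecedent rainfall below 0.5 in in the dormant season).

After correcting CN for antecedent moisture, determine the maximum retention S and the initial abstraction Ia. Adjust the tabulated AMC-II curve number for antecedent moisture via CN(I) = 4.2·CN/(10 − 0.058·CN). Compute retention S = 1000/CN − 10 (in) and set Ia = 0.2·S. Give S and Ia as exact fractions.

Adjust CN=47 to AMC I: 4.2·47/(10 − 0.058·47) → (987/5) ÷ (3637/500) = 98700/3637 ≈ 27.138
S = 1000/(98700/3637) − 10 = 26500/987 in ≈ 26.849 in
Initial abstraction Ia = S/5 = (26500/987)/5 = 5300/987 ≈ 5.370 in

S = 26500/987 in ≈ 26.849 in; Ia = 5300/987 in ≈ 5.370 in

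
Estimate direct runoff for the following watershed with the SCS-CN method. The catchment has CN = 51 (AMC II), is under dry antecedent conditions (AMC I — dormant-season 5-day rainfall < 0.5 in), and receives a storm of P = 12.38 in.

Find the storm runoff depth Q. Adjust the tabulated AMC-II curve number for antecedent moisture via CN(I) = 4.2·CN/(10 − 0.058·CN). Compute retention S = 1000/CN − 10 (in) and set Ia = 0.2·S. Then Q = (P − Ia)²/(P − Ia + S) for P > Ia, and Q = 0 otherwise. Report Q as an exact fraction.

Adjust CN=51 to AMC I: 4.2·51/(10 − 0.058·51) → (1071/5) ÷ (3521/500) = 15300/503 ≈ 30.417
Retention S: 1000/CN − 10 with CN=30.417 → S = 3500/153 ≈ 22.876 in
Ia = 0.2·(3500/153) = 700/153 in ≈ 4.575 in
Since P=12.380 > Ia=4.575: effective rainfall P−Ia = 59707/7650 in
Q = (59707/7650)²/((59707/7650) + 3500/153) = (3564925849/58522500)/(234707/7650) = 3564925849/1795508550 in ≈ 1.985 in

Q = 3564925849/1795508550 in ≈ 1.985 in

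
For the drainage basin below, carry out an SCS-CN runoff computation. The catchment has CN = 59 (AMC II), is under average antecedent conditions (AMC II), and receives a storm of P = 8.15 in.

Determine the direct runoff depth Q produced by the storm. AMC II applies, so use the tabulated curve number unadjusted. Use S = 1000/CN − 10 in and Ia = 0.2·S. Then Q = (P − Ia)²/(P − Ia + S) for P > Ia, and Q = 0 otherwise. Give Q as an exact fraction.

AMC II — tabulated CN = 59 applies directly.
S = 1000/59 − 10 = 410/59 in ≈ 6.949 in
Initial abstraction Ia = S/5 = (410/59)/5 = 82/59 ≈ 1.390 in
P − Ia = 8.150 − 1.390 = 7977/1180 ≈ 6.760 in (> 0, runoff occurs)
Q: (7977/1180)² ÷ (16177/1180) = 63632529/19088860 in (≈ 3.333 in)

Q = 63632529/19088860 in ≈ 3.333 in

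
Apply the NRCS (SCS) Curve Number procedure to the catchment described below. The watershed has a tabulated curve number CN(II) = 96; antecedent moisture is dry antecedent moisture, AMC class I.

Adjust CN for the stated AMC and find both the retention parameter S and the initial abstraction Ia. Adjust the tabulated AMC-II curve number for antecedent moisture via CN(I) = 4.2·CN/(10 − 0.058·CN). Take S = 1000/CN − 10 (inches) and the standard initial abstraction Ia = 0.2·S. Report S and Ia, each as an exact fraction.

S = 125/126 in ≈ 0.992 in; Ia = 25/126 in ≈ 0.198 in

Dry (AMC I): CN(I) = 4.2·96/(10 − 0.058·96) = (2016/5)/(554/125) = 25200/277 ≈ 90.975
Max retention: S = 1000/(25200/277) − 10 = 125/126 in (≈ 0.992 in)
Initial abstraction Ia = S/5 = (125/126)/5 = 25/126 ≈ 0.198 in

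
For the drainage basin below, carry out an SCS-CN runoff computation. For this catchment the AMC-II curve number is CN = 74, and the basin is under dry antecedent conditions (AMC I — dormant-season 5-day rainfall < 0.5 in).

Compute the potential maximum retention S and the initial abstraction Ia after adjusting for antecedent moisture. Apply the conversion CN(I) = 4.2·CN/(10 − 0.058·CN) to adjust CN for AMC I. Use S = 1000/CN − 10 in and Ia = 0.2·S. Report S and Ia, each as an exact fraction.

CN(I) from CN(II)=74: (4.2·74)/(10 − 0.058·74) = 77700/1427 ≈ 54.450
Retention S: 1000/CN − 10 with CN=54.450 → S = 6500/777 ≈ 8.366 in
Ia = 0.2S: 0.2·8.366 = 1.673 in (exactly 1300/777)

S = 6500/777 in ≈ 8.366 in; Ia = 1300/777 in ≈ 1.673 in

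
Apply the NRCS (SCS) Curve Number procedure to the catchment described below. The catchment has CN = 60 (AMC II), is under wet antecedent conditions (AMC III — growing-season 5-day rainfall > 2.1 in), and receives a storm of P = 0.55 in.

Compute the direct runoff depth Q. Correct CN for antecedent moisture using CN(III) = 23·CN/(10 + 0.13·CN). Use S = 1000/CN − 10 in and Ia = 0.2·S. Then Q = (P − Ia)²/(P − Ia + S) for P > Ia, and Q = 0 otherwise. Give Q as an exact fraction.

CN(III) from CN(II)=60: (23·60)/(10 + 0.13·60) = 6900/89 ≈ 77.528
Retention S: 1000/CN − 10 with CN=77.528 → S = 200/69 ≈ 2.899 in
Ia = 0.2·(200/69) = 40/69 in ≈ 0.580 in
P = 0.550 ≤ Ia = 0.580 in: entire storm abstracted, Q = 0.

Q = 0 in ≈ 0.000 in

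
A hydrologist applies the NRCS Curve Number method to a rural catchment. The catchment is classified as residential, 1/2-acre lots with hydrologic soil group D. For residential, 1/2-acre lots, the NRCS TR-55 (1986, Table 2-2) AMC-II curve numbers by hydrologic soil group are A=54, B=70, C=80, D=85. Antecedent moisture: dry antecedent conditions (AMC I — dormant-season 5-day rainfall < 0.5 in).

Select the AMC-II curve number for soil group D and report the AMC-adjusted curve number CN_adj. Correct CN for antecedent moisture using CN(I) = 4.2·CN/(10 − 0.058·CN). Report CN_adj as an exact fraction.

CN_adj = 11900/169 ≈ 70.414

NRCS table: residential, 1/2-acre lots, soil group D → CN(II) = 85
Dry (AMC I): CN(I) = 4.2·85/(10 − 0.058·85) = 357/(507/100) = 11900/169 ≈ 70.414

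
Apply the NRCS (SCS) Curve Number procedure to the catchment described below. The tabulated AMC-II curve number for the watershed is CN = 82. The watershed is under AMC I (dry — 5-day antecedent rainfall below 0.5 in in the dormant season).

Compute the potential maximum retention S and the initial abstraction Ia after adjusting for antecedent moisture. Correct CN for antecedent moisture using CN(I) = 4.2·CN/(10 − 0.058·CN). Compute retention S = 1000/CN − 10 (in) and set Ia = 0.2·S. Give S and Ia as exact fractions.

S = 1500/287 in ≈ 5.226 in; Ia = 300/287 in ≈ 1.045 in

Adjust CN=82 to AMC I: 4.2·82/(10 − 0.058·82) → (1722/5) ÷ (1311/250) = 28700/437 ≈ 65.675
Max retention: S = 1000/(28700/437) − 10 = 1500/287 in (≈ 5.226 in)
Initial abstraction Ia = S/5 = (1500/287)/5 = 300/287 ≈ 1.045 in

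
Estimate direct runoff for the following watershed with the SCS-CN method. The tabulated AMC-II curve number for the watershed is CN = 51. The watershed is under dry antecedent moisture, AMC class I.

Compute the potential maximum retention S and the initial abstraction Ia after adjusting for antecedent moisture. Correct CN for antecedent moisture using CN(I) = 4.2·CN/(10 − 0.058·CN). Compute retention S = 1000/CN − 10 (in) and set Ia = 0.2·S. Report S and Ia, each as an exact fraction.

S = 3500/153 in ≈ 22.876 in; Ia = 700/153 in ≈ 4.575 in

Dry (AMC I): CN(I) = 4.2·51/(10 − 0.058·51) = (1071/5)/(3521/500) = 15300/503 ≈ 30.417
Max retention: S = 1000/(15300/503) − 10 = 3500/153 in (≈ 22.876 in)
Ia = 0.2S: 0.2·22.876 = 4.575 in (exactly 700/153)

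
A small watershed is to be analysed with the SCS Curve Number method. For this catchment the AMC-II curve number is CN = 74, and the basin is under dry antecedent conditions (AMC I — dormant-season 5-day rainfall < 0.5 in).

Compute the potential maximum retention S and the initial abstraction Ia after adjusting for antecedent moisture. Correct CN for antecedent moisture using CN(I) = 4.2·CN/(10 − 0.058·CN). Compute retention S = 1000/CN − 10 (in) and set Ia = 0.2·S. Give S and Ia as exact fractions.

CN(I) from CN(II)=74: (4.2·74)/(10 − 0.058·74) = 77700/1427 ≈ 54.450
Retention S: 1000/CN − 10 with CN=54.450 → S = 6500/777 ≈ 8.366 in
Initial abstraction Ia = S/5 = (6500/777)/5 = 1300/777 ≈ 1.673 in

S = 6500/777 in ≈ 8.366 in; Ia = 1300/777 in ≈ 1.673 in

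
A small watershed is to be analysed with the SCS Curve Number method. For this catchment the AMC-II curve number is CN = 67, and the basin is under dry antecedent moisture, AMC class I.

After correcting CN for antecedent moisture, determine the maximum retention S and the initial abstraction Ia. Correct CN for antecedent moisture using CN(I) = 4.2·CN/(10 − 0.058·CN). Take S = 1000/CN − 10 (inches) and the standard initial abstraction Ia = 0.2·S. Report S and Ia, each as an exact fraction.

S = 5500/469 in ≈ 11.727 in; Ia = 1100/469 in ≈ 2.345 in

CN(I) from CN(II)=67: (4.2·67)/(10 − 0.058·67) = 46900/1019 ≈ 46.026
S = 1000/(46900/1019) − 10 = 5500/469 in ≈ 11.727 in
Ia = 0.2·(5500/469) = 1100/469 in ≈ 2.345 in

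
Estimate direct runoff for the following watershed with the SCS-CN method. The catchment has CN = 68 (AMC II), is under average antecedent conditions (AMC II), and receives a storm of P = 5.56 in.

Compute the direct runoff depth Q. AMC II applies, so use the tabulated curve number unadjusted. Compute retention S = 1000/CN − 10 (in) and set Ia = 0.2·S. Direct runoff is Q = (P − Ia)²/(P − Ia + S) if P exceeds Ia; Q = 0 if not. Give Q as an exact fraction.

Q = 3853369/1684275 in ≈ 2.288 in

Average conditions: CN = 68 (no AMC adjustment).
S = 1000/68 − 10 = 80/17 in ≈ 4.706 in
Ia = 0.2S: 0.2·4.706 = 0.941 in (exactly 16/17)
Excess rainfall: 5.560 − 0.941 = 4.619 in; P > Ia so Q > 0
Q: (1963/425)² ÷ (3963/425) = 3853369/1684275 in (≈ 2.288 in)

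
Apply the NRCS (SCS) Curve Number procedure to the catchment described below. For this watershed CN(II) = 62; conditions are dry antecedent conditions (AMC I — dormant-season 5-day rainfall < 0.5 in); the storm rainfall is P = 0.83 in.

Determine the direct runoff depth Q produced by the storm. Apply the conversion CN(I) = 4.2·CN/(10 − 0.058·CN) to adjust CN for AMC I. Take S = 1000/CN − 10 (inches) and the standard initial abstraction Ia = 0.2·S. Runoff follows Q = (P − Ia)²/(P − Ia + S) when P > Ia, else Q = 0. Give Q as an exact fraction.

Q = 0 in ≈ 0.000 in

CN(I) from CN(II)=62: (4.2·62)/(10 − 0.058·62) = 65100/1601 ≈ 40.662
S = 1000/(65100/1601) − 10 = 9500/651 in ≈ 14.593 in
Ia = 0.2S: 0.2·14.593 = 2.919 in (exactly 1900/651)
P = 0.830 ≤ Ia = 2.919 in: entire storm abstracted, Q = 0.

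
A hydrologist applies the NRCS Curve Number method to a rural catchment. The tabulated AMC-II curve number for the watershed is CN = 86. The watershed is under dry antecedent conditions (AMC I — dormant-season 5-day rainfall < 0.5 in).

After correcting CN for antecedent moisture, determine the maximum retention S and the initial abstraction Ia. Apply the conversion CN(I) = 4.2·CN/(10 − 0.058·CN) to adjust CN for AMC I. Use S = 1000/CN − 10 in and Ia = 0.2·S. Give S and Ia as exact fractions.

CN(I) from CN(II)=86: (4.2·86)/(10 − 0.058·86) = 12900/179 ≈ 72.067
S = 1000/(12900/179) − 10 = 500/129 in ≈ 3.876 in
Initial abstraction Ia = S/5 = (500/129)/5 = 100/129 ≈ 0.775 in

S = 500/129 in ≈ 3.876 in; Ia = 100/129 in ≈ 0.775 in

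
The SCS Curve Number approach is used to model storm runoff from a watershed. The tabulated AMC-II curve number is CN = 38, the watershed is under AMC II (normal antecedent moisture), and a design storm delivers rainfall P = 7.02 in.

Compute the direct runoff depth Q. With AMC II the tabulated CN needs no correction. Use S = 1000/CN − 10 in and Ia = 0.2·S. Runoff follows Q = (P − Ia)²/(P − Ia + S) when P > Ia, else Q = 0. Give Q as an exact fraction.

Average conditions: CN = 38 (no AMC adjustment).
Retention S: 1000/CN − 10 with CN=38.000 → S = 310/19 ≈ 16.316 in
Ia = 0.2·(310/19) = 62/19 in ≈ 3.263 in
Excess rainfall: 7.020 − 3.263 = 3.757 in; P > Ia so Q > 0
Runoff Q = (P−Ia)²/(P−Ia+S) = (3.757)²/(3.757+16.316) = 12737761/18115550 ≈ 0.703 in

Q = 12737761/18115550 in ≈ 0.703 in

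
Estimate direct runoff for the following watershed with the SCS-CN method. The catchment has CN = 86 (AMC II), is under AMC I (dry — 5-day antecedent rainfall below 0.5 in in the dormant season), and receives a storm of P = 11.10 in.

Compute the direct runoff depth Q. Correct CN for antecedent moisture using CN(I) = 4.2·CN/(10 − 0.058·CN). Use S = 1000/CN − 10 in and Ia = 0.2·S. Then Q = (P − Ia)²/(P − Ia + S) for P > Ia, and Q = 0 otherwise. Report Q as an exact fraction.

CN(I) from CN(II)=86: (4.2·86)/(10 − 0.058·86) = 12900/179 ≈ 72.067
S = 1000/(12900/179) − 10 = 500/129 in ≈ 3.876 in
Ia = 0.2S: 0.2·3.876 = 0.775 in (exactly 100/129)
P − Ia = 11.100 − 0.775 = 13319/1290 ≈ 10.325 in (> 0, runoff occurs)
Q = (13319/1290)²/((13319/1290) + 500/129) = (177395761/1664100)/(18319/1290) = 177395761/23631510 in ≈ 7.507 in

Q = 177395761/23631510 in ≈ 7.507 in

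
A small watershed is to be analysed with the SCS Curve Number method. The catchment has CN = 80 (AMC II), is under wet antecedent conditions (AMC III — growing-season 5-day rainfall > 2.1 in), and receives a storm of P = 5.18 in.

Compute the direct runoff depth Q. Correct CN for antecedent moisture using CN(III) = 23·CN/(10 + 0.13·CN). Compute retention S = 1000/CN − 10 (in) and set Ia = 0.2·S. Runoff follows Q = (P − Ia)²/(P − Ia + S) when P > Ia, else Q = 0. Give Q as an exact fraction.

Wet (AMC III): CN(III) = 23·80/(10 + 0.13·80) = 1840/(102/5) = 4600/51 ≈ 90.196
S = 1000/(4600/51) − 10 = 25/23 in ≈ 1.087 in
Ia = 0.2S: 0.2·1.087 = 0.217 in (exactly 5/23)
Excess rainfall: 5.180 − 0.217 = 4.963 in; P > Ia so Q > 0
Runoff Q = (P−Ia)²/(P−Ia+S) = (4.963)²/(4.963+1.087) = 32569849/8000550 ≈ 4.071 in

Q = 32569849/8000550 in ≈ 4.071 in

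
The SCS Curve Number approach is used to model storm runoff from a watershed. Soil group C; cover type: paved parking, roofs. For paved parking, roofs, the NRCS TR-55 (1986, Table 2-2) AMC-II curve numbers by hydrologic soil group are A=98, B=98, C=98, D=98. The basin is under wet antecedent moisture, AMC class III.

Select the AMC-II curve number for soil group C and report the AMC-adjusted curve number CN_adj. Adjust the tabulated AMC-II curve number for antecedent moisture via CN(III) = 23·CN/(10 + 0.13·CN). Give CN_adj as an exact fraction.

NRCS table: paved parking, roofs, soil group C → CN(II) = 98
Adjust CN=98 to AMC III: 23·98/(10 + 0.13·98) → 2254 ÷ (1137/50) = 112700/1137 ≈ 99.120

CN_adj = 112700/1137 ≈ 99.120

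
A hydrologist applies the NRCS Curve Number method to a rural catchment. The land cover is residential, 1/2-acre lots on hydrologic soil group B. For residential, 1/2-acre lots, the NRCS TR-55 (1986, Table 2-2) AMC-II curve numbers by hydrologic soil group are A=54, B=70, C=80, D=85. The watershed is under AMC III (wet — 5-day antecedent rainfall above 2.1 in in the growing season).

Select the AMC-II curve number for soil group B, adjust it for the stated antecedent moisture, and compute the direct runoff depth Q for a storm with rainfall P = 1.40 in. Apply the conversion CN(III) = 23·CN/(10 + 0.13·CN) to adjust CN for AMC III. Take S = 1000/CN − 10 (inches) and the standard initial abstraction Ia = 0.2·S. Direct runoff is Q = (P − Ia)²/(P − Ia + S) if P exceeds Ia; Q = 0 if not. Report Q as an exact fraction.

Q = 683929/1873235 in ≈ 0.365 in

NRCS table: residential, 1/2-acre lots, soil group B → CN(II) = 70
Wet (AMC III): CN(III) = 23·70/(10 + 0.13·70) = 1610/(191/10) = 16100/191 ≈ 84.293
Max retention: S = 1000/(16100/191) − 10 = 300/161 in (≈ 1.863 in)
Ia = 0.2S: 0.2·1.863 = 0.373 in (exactly 60/161)
P − Ia = 1.400 − 0.373 = 827/805 ≈ 1.027 in (> 0, runoff occurs)
Runoff Q = (P−Ia)²/(P−Ia+S) = (1.027)²/(1.027+1.863) = 683929/1873235 ≈ 0.365 in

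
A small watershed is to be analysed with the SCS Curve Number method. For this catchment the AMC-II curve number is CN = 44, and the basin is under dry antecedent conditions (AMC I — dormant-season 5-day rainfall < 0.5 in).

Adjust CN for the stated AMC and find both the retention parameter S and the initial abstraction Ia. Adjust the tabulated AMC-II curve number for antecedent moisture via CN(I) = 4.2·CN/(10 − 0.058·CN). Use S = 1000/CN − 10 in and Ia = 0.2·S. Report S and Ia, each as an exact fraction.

S = 1000/33 in ≈ 30.303 in; Ia = 200/33 in ≈ 6.061 in

Dry (AMC I): CN(I) = 4.2·44/(10 − 0.058·44) = (924/5)/(931/125) = 3300/133 ≈ 24.812
Max retention: S = 1000/(3300/133) − 10 = 1000/33 in (≈ 30.303 in)
Ia = 0.2S: 0.2·30.303 = 6.061 in (exactly 200/33)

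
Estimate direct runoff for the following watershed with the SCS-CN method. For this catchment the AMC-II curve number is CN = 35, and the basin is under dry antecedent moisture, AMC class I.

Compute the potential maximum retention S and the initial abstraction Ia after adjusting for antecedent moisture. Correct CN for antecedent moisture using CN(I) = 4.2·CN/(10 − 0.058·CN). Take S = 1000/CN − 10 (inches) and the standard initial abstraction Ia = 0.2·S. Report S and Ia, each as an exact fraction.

Adjust CN=35 to AMC I: 4.2·35/(10 − 0.058·35) → 147 ÷ (797/100) = 14700/797 ≈ 18.444
Max retention: S = 1000/(14700/797) − 10 = 6500/147 in (≈ 44.218 in)
Ia = 0.2·(6500/147) = 1300/147 in ≈ 8.844 in

S = 6500/147 in ≈ 44.218 in; Ia = 1300/147 in ≈ 8.844 in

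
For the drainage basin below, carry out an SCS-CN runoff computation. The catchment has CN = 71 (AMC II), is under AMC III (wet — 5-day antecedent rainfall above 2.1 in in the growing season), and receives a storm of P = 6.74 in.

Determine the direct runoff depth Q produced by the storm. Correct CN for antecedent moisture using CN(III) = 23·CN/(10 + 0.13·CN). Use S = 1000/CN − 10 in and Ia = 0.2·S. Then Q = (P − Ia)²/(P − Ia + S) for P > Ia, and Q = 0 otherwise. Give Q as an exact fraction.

Q = 271775585041/54405109650 in ≈ 4.995 in

Adjust CN=71 to AMC III: 23·71/(10 + 0.13·71) → 1633 ÷ (1923/100) = 163300/1923 ≈ 84.919
Retention S: 1000/CN − 10 with CN=84.919 → S = 2900/1633 ≈ 1.776 in
Ia = 0.2S: 0.2·1.776 = 0.355 in (exactly 580/1633)
Excess rainfall: 6.740 − 0.355 = 6.385 in; P > Ia so Q > 0
Q = (521321/81650)²/((521321/81650) + 2900/1633) = (271775585041/6666722500)/(666321/81650) = 271775585041/54405109650 in ≈ 4.995 in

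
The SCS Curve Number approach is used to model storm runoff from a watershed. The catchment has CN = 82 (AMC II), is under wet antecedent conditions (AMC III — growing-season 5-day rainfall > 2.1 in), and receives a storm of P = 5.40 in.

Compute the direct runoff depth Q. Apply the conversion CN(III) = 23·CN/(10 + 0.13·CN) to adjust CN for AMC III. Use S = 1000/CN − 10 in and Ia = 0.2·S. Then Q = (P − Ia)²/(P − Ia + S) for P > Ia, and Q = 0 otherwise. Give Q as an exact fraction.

CN(III) from CN(II)=82: (23·82)/(10 + 0.13·82) = 94300/1033 ≈ 91.288
Max retention: S = 1000/(94300/1033) − 10 = 900/943 in (≈ 0.954 in)
Initial abstraction Ia = S/5 = (900/943)/5 = 180/943 ≈ 0.191 in
P − Ia = 5.400 − 0.191 = 24561/4715 ≈ 5.209 in (> 0, runoff occurs)
Q: (24561/4715)² ÷ (29061/4715) = 67026969/15224735 in (≈ 4.403 in)

Q = 67026969/15224735 in ≈ 4.403 in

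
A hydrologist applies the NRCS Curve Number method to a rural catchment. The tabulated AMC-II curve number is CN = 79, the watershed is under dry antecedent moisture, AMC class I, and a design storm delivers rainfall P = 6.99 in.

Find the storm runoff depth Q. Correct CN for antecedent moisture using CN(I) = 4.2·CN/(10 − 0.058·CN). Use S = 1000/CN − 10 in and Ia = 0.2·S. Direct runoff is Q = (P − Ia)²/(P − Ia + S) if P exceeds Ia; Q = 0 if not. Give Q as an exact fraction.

Dry (AMC I): CN(I) = 4.2·79/(10 − 0.058·79) = (1659/5)/(2709/500) = 7900/129 ≈ 61.240
Retention S: 1000/CN − 10 with CN=61.240 → S = 500/79 ≈ 6.329 in
Ia = 0.2S: 0.2·6.329 = 1.266 in (exactly 100/79)
Excess rainfall: 6.990 − 1.266 = 5.724 in; P > Ia so Q > 0
Q: (45221/7900)² ÷ (95221/7900) = 2044938841/752245900 in (≈ 2.718 in)

Q = 2044938841/752245900 in ≈ 2.718 in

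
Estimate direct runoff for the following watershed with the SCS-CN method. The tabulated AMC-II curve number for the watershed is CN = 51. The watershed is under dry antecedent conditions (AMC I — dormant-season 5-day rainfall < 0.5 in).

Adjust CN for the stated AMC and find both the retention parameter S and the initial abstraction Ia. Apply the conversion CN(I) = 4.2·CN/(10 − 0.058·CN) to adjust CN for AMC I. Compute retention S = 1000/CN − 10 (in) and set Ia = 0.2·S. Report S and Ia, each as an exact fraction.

S = 3500/153 in ≈ 22.876 in; Ia = 700/153 in ≈ 4.575 in

CN(I) from CN(II)=51: (4.2·51)/(10 − 0.058·51) = 15300/503 ≈ 30.417
S = 1000/(15300/503) − 10 = 3500/153 in ≈ 22.876 in
Ia = 0.2·(3500/153) = 700/153 in ≈ 4.575 in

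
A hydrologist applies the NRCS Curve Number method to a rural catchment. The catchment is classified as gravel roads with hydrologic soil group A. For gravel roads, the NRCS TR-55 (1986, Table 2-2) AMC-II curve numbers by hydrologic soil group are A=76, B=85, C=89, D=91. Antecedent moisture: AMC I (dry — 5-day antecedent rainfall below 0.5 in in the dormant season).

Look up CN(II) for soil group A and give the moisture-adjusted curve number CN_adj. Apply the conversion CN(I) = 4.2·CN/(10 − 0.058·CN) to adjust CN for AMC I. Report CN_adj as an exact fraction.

CN_adj = 13300/233 ≈ 57.082

NRCS table: gravel roads, soil group A → CN(II) = 76
Dry (AMC I): CN(I) = 4.2·76/(10 − 0.058·76) = (1596/5)/(699/125) = 13300/233 ≈ 57.082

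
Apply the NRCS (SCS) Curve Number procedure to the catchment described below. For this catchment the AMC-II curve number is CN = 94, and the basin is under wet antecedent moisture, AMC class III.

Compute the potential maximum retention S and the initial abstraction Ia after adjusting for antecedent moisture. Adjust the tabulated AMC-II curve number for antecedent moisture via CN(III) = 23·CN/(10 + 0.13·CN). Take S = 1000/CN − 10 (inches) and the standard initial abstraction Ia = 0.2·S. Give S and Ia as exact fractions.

Adjust CN=94 to AMC III: 23·94/(10 + 0.13·94) → 2162 ÷ (1111/50) = 108100/1111 ≈ 97.300
S = 1000/(108100/1111) − 10 = 300/1081 in ≈ 0.278 in
Ia = 0.2S: 0.2·0.278 = 0.056 in (exactly 60/1081)

S = 300/1081 in ≈ 0.278 in; Ia = 60/1081 in ≈ 0.056 in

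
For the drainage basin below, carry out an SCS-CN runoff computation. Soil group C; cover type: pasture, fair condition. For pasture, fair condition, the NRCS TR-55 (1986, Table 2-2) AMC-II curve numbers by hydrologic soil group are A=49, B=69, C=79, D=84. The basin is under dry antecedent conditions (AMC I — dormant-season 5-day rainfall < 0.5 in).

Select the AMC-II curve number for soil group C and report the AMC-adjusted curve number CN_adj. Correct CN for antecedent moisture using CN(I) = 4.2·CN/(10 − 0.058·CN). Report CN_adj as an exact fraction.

NRCS table: pasture, fair condition, soil group C → CN(II) = 79
Adjust CN=79 to AMC I: 4.2·79/(10 − 0.058·79) → (1659/5) ÷ (2709/500) = 7900/129 ≈ 61.240

CN_adj = 7900/129 ≈ 61.240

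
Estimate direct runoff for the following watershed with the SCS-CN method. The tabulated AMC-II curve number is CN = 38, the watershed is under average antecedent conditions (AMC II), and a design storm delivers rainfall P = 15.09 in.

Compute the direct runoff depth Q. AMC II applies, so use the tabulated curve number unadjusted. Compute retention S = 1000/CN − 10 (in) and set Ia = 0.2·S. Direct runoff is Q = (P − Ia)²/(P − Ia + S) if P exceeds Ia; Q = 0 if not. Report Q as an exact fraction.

AMC II — tabulated CN = 38 applies directly.
Retention S: 1000/CN − 10 with CN=38.000 → S = 310/19 ≈ 16.316 in
Initial abstraction Ia = S/5 = (310/19)/5 = 62/19 ≈ 3.263 in
Since P=15.090 > Ia=3.263: effective rainfall P−Ia = 22471/1900 in
Runoff Q = (P−Ia)²/(P−Ia+S) = (11.827)²/(11.827+16.316) = 504945841/101594900 ≈ 4.970 in

Q = 504945841/101594900 in ≈ 4.970 in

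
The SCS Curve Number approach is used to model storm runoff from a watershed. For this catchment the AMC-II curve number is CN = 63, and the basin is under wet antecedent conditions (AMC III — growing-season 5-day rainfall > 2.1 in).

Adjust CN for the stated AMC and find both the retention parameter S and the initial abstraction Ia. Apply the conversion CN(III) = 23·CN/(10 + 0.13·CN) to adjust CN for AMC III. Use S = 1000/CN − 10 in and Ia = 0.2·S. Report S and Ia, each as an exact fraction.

S = 3700/1449 in ≈ 2.553 in; Ia = 740/1449 in ≈ 0.511 in

Adjust CN=63 to AMC III: 23·63/(10 + 0.13·63) → 1449 ÷ (1819/100) = 144900/1819 ≈ 79.659
Max retention: S = 1000/(144900/1819) − 10 = 3700/1449 in (≈ 2.553 in)
Ia = 0.2·(3700/1449) = 740/1449 in ≈ 0.511 in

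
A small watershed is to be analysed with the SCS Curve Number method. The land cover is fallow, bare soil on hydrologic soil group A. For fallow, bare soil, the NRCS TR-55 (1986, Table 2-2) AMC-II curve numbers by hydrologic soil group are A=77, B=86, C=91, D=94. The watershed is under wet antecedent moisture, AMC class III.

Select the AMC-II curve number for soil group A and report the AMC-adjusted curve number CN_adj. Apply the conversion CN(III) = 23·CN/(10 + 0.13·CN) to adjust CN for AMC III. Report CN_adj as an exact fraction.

NRCS table: fallow, bare soil, soil group A → CN(II) = 77
Wet (AMC III): CN(III) = 23·77/(10 + 0.13·77) = 1771/(2001/100) = 7700/87 ≈ 88.506

CN_adj = 7700/87 ≈ 88.506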